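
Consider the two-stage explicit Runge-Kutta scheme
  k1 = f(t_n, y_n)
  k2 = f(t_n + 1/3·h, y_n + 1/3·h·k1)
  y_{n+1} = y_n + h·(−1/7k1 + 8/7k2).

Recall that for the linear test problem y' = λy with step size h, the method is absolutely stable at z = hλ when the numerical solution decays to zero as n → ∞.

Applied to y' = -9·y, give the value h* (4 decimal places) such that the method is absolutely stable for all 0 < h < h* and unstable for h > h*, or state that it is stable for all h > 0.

(-2.6250,0); λ=-9 ⇒ h* = (21/8)/9 = 0.2917.

Set f=λy, z=hλ:
  k1=λy_n ⇒ h·k1=z·y_n;  k2=λ(1+1/3z)y_n ⇒ h·k2=z(1+1/3z)y_n
  y_{n+1}/y_n = 1 − 1/7z + 8/7z(1+1/3z) = 1 + z + 8/21z²
  Hence R(z) = 1 + z + 8/21z².

Boundary: |R(x)|=1, x<0.
x=-1.28: |R|=0.3442
R=1: x+8/21x²=0 ⇒ x=−21/8=-2.6250; min R=1−1/(4·8/21)=0.3438>−1
Confirm numerically:
  x=-2.522: |R|=0.90104 <1
  x=-2.269: |R|=0.69228 <1
  x=-1.325: |R|=0.34381 <1
  x=-3.218: |R|=1.72696 >1
  x=-3.078: |R|=1.53117 >1
Stable set (-2.6250, 0).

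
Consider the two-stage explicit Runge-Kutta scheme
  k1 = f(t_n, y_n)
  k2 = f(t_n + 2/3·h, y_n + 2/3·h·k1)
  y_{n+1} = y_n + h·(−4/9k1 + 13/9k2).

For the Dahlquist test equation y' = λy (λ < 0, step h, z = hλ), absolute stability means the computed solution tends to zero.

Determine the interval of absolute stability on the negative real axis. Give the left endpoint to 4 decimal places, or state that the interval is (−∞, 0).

With y'=λy (z=hλ):
  k1=λy_n ⇒ h·k1=z·y_n;  k2=λ(1+2/3z)y_n ⇒ h·k2=z(1+2/3z)y_n
  y_{n+1}/y_n = 1 − 4/9z + 13/9z(1+2/3z) = 1 + z + 26/27z²
  Hence R(z) = 1 + z + 26/27z².

Find x<0 with |R(x)|<1.
x=-1.11: |R|=1.0765
R=1: x+26/27x²=0 ⇒ x=−27/26=-1.0385; min R=1−1/(4·26/27)=0.7404>−1
Confirm numerically:
  x=-0.964: |R|=0.93088 <1
  x=-0.614: |R|=0.74903 <1
  x=-0.599: |R|=0.74651 <1
  x=-0.547: |R|=0.74113 <1
  x=-1.374: |R|=1.44395 >1
  x=-1.104: |R|=1.06967 >1
Interval (-1.0385, 0).

z∈(-1.0385,0).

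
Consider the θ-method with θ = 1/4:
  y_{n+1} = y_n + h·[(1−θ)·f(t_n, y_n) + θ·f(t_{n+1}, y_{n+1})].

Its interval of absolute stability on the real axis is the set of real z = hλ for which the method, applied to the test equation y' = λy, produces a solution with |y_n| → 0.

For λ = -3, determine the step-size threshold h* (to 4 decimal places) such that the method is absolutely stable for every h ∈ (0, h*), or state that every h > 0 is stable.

(-4.0000,0); λ=-3 ⇒ h* = (4)/3 = 1.3333.

On y'=λy, z=hλ:
  y_{n+1} = y_n + z·[3/4·y_n + 1/4·y_{n+1}] ⇒ (1 − 1/4z)y_{n+1} = (1 + 3/4z)y_n
  ⇒ R(z) = (1 + 3/4z)/(1 − 1/4z).

Boundary: |R(x)|=1, x<0.
x=-1.48: |R|=0.0803
R=−1: 1+3/4x = −1+1/4x ⇒ -1/2x=2 ⇒ x=2/(-1/2)=-4.0000
Confirm numerically:
  x=-3.795: |R|=0.94740 <1
  x=-2.588: |R|=0.57134 <1
  x=-2.058: |R|=0.35886 <1
  x=-4.418: |R|=1.09931 >1
  x=-4.391: |R|=1.09320 >1
Stable set (-4.0000, 0).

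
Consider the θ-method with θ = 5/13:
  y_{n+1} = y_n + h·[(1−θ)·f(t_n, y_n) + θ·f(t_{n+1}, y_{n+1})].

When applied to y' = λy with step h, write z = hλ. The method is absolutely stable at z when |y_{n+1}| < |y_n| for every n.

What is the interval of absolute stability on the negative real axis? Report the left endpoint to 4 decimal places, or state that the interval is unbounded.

z∈(-8.6667,0).

On y'=λy, z=hλ:
  y_{n+1} = y_n + z·[8/13·y_n + 5/13·y_{n+1}] ⇒ (1 − 5/13z)y_{n+1} = (1 + 8/13z)y_n
  ⇒ R(z) = (1 + 8/13z)/(1 − 5/13z).

Solve |R(x)|<1 on ℝ⁻.
x=-0.45: |R|=0.6164
R=−1: 1+8/13x = −1+5/13x ⇒ -3/13x=2 ⇒ x=2/(-3/13)=-8.6667
Confirm numerically:
  x=-8.566: |R|=0.99459 <1
  x=-7.695: |R|=0.94337 <1
  x=-5.461: |R|=0.76139 <1
  x=-3.674: |R|=0.52254 <1
  x=-9.016: |R|=1.01804 >1
  x=-8.719: |R|=1.00277 >1
  x=-8.713: |R|=1.00246 >1
Stable set (-8.6667, 0).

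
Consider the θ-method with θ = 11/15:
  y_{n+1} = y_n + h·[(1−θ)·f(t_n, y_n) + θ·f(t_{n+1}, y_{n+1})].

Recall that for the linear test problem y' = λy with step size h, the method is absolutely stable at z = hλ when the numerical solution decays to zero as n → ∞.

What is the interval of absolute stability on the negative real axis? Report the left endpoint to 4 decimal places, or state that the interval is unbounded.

With y'=λy (z=hλ):
  y_{n+1} = y_n + z·[4/15·y_n + 11/15·y_{n+1}] ⇒ (1 − 11/15z)y_{n+1} = (1 + 4/15z)y_n
  ⇒ R(z) = (1 + 4/15z)/(1 − 11/15z).

Find x<0 with |R(x)|<1.
x=-1.09: |R|=0.3942
x=-2: |R|=0.1892
x=-10: |R|=0.2000
x=-100: |R|=0.3453
θ=11/15≥1/2 ⇒ |1+4/15x|<|1−11/15x| ∀x<0 ⇒ interval (−∞,0).

unbounded; (−∞, 0).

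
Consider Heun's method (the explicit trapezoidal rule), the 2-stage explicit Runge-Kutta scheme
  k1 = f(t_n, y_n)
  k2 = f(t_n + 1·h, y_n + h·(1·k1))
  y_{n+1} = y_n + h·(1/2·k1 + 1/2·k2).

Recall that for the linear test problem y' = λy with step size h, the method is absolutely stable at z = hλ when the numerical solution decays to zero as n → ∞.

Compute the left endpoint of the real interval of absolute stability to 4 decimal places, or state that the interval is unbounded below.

With y'=λy (z=hλ):
  order 2, 2-stage ⇒ R(z)=1+z+z^2/2
  (e.g. R(-0.31)=0.73805, |R|=0.73805)

Solve |R(x)|<1 on ℝ⁻.
x=-0.31: |R|=0.7380
|R(-2.19)|=1.2080 |R(-1.22)|=0.5242 |R(-1.15)|=0.5112
Bisect:
  x_lo=-2.8511 |R|=2.2132  x_hi=-0.2278 |R|=0.7981
  mid=-1.53944 |R|=0.64550 →hi
  mid=-2.19525 |R|=1.21431 →lo
  mid=-1.86735 |R|=0.87615 →hi
  mid=-2.03130 |R|=1.03179 →lo
  mid=-1.94932 |R|=0.95061 →hi
  mid=-1.99031 |R|=0.99036 →hi
  mid=-2.01081 |R|=1.01086 →lo
  mid=-2.00056 |R|=1.00056 →lo
  mid=-1.99544 |R|=0.99545 →hi
  mid=-1.99800 |R|=0.99800 →hi
  ...
  [-2.00008,-1.99992] ⇒ x*=-2.0000
So |R|<1 on (-2.0000, 0).

left endpoint -2.0000.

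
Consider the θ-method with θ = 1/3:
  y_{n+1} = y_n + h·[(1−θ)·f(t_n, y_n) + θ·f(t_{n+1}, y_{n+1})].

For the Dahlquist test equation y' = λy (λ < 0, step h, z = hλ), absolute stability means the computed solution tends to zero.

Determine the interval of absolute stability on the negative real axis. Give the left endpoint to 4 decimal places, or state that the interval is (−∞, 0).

z∈(-6.0000,0).

On y'=λy, z=hλ:
  y_{n+1} = y_n + z·[2/3·y_n + 1/3·y_{n+1}] ⇒ (1 − 1/3z)y_{n+1} = (1 + 2/3z)y_n
  so R(z) = (1 + 2/3z)/(1 − 1/3z).

Find x<0 with |R(x)|<1.
x=-0.33: |R|=0.7027
R=−1: 1+2/3x = −1+1/3x ⇒ -1/3x=2 ⇒ x=2/(-1/3)=-6.0000
Confirm numerically:
  x=-5.680: |R|=0.96313 <1
  x=-3.649: |R|=0.64641 <1
  x=-3.057: |R|=0.51412 <1
  x=-6.498: |R|=1.05243 >1
  x=-6.325: |R|=1.03485 >1
  x=-6.106: |R|=1.01164 >1
Stable set (-6.0000, 0).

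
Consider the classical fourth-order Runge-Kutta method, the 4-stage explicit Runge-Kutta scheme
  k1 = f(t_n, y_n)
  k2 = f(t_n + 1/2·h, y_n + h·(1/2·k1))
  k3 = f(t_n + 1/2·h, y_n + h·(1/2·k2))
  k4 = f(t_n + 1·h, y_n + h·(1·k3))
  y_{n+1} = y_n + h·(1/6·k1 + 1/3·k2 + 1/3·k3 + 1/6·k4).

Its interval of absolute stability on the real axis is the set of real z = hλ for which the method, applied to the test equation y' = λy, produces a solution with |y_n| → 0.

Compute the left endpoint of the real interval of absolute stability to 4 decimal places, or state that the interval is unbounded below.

Test eqn y'=λy, z=hλ:
  order 4, 4-stage ⇒ R(z)=1+z+z^2/2+z^3/6+z^4/24
  (e.g. R(-0.47)=0.62518, |R|=0.62518)

Boundary: |R(x)|=1, x<0.
x=-0.47: |R|=0.6252
|R(-3.16)|=1.7284 |R(-2.4)|=0.5584 |R(-1.04)|=0.3621
Bisect:
  x_lo=-3.5300 |R|=2.8389  x_hi=-0.1421 |R|=0.8675
  mid=-1.83606 |R|=0.29142 →hi
  mid=-2.68301 |R|=0.85643 →hi
  mid=-3.10649 |R|=1.60257 →lo
  mid=-2.89475 |R|=1.17797 →lo
  mid=-2.78888 |R|=1.00543 →lo
  mid=-2.73595 |R|=0.92812 →hi
  mid=-2.76242 |R|=0.96605 →hi
  mid=-2.77565 |R|=0.98556 →hi
  mid=-2.78227 |R|=0.99545 →hi
  ...
  [-2.78537,-2.78516] ⇒ x*=-2.7853
So |R|<1 on (-2.7853, 0).

left endpoint -2.7853.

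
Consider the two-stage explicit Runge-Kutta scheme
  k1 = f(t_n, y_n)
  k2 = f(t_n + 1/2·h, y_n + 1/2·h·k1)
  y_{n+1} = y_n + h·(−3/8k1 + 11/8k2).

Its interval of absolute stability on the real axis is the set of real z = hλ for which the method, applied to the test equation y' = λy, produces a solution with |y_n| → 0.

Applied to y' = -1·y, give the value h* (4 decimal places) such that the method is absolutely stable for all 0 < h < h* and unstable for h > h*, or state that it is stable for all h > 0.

(-1.4545,0); λ=-1 ⇒ h* = (16/11)/1 = 1.4545.

Test eqn y'=λy, z=hλ:
  k1=λy_n ⇒ h·k1=z·y_n;  k2=λ(1+1/2z)y_n ⇒ h·k2=z(1+1/2z)y_n
  y_{n+1}/y_n = 1 − 3/8z + 11/8z(1+1/2z) = 1 + z + 11/16z²
  Hence R(z) = 1 + z + 11/16z².

Find x<0 with |R(x)|<1.
x=-0.47: |R|=0.6819
R=1: x+11/16x²=0 ⇒ x=−16/11=-1.4545; min R=1−1/(4·11/16)=0.6364>−1
Confirm numerically:
  x=-1.125: |R|=0.74512 <1
  x=-1.044: |R|=0.70533 <1
  x=-0.791: |R|=0.63916 <1
  x=-1.995: |R|=1.74127 >1
  x=-1.918: |R|=1.61112 >1
  x=-1.756: |R|=1.36393 >1
So |R|<1 on (-1.4545, 0).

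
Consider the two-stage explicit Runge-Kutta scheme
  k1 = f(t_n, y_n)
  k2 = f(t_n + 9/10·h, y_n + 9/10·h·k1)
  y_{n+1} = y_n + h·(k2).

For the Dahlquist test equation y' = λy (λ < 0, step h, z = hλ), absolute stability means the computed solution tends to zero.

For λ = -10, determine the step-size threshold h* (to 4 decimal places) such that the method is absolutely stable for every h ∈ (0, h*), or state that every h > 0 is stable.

Set f=λy, z=hλ:
  k1=λy_n ⇒ h·k1=z·y_n;  k2=λ(1+9/10z)y_n ⇒ h·k2=z(1+9/10z)y_n
  y_{n+1}/y_n = 1 + z(1+9/10z) = 1 + z + 9/10z²
  R(z) = 1 + z + 9/10z².

Find x<0 with |R(x)|<1.
x=-0.48: |R|=0.7274
R=1: x+9/10x²=0 ⇒ x=−10/9=-1.1111; min R=1−1/(4·9/10)=0.7222>−1
Confirm numerically:
  x=-1.053: |R|=0.94493 <1
  x=-0.962: |R|=0.87090 <1
  x=-0.528: |R|=0.72291 <1
  x=-1.469: |R|=1.47316 >1
  x=-1.386: |R|=1.34290 >1
Interval (-1.1111, 0).

(-1.1111,0); λ=-10 ⇒ h* = (10/9)/10 = 0.1111.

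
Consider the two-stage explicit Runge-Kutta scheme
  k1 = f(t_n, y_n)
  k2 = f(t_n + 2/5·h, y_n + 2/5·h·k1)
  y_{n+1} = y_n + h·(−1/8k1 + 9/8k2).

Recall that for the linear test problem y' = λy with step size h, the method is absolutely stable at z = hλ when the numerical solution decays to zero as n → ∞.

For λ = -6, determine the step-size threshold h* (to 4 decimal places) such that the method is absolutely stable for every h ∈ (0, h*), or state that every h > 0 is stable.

(-2.2222,0); λ=-6 ⇒ h* = (20/9)/6 = 0.3704.

Test eqn y'=λy, z=hλ:
  k1=λy_n ⇒ h·k1=z·y_n;  k2=λ(1+2/5z)y_n ⇒ h·k2=z(1+2/5z)y_n
  y_{n+1}/y_n = 1 − 1/8z + 9/8z(1+2/5z) = 1 + z + 9/20z²
  Hence R(z) = 1 + z + 9/20z².

Need |R(x)|<1, x<0.
x=-1.69: |R|=0.5952
R=1: x+9/20x²=0 ⇒ x=−20/9=-2.2222; min R=1−1/(4·9/20)=0.4444>−1
Confirm numerically:
  x=-2.197: |R|=0.97506 <1
  x=-1.726: |R|=0.61458 <1
  x=-1.253: |R|=0.45350 <1
  x=-1.198: |R|=0.44784 <1
  x=-2.498: |R|=1.31000 >1
  x=-2.383: |R|=1.17241 >1
Stable set (-2.2222, 0).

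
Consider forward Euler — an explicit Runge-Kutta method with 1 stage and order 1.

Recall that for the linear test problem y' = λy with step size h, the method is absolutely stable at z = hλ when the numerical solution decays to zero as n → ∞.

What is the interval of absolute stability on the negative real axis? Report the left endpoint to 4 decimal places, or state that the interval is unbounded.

Set f=λy, z=hλ:
  order 1, 1-stage ⇒ R(z)=1+z
  (e.g. R(-0.78)=0.22000, |R|=0.22000)

Boundary: |R(x)|=1, x<0.
x=-0.78: |R|=0.2200
|R(-2.25)|=1.2500 |R(-1.01)|=0.0100 |R(-0.82)|=0.1800
Bisect:
  x_lo=-2.5545 |R|=1.5545  x_hi=-0.2135 |R|=0.7865
  mid=-1.38401 |R|=0.38401 →hi
  mid=-1.96927 |R|=0.96927 →hi
  mid=-2.26190 |R|=1.26190 →lo
  mid=-2.11558 |R|=1.11558 →lo
  mid=-2.04243 |R|=1.04243 →lo
  mid=-2.00585 |R|=1.00585 →lo
  mid=-1.98756 |R|=0.98756 →hi
  mid=-1.99670 |R|=0.99670 →hi
  mid=-2.00127 |R|=1.00127 →lo
  ...
  [-2.00013,-1.99999] ⇒ x*=-2.0000
Stable set (-2.0000, 0).

z∈(-2.0000,0).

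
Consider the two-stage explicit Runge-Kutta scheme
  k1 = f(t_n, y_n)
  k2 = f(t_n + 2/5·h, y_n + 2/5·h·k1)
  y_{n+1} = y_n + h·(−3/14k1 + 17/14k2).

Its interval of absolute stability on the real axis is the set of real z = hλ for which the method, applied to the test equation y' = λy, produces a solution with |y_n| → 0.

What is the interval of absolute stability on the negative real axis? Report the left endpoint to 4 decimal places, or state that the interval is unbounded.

z∈(-2.0588,0).

With y'=λy (z=hλ):
  k1=λy_n ⇒ h·k1=z·y_n;  k2=λ(1+2/5z)y_n ⇒ h·k2=z(1+2/5z)y_n
  y_{n+1}/y_n = 1 − 3/14z + 17/14z(1+2/5z) = 1 + z + 17/35z²
  R(z) = 1 + z + 17/35z².

Find x<0 with |R(x)|<1.
x=-0.95: |R|=0.4884
R=1: x+17/35x²=0 ⇒ x=−35/17=-2.0588; min R=1−1/(4·17/35)=0.4853>−1
Confirm numerically:
  x=-1.978: |R|=0.92235 <1
  x=-1.541: |R|=0.61242 <1
  x=-1.479: |R|=0.58347 <1
  x=-2.375: |R|=1.36473 >1
  x=-2.218: |R|=1.17148 >1
  x=-2.130: |R|=1.07364 >1
Stable set (-2.0588, 0).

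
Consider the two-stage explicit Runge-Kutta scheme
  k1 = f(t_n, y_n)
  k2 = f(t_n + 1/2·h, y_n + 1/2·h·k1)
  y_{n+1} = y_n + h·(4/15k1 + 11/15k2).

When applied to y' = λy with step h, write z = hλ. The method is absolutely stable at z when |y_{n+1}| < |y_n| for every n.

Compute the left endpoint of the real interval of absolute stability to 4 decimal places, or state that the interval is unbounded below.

z* = -2.7273.

With y'=λy (z=hλ):
  k1=λy_n ⇒ h·k1=z·y_n;  k2=λ(1+1/2z)y_n ⇒ h·k2=z(1+1/2z)y_n
  y_{n+1}/y_n = 1 + 4/15z + 11/15z(1+1/2z) = 1 + z + 11/30z²
  ⇒ R(z) = 1 + z + 11/30z².

Need |R(x)|<1, x<0.
x=-1.12: |R|=0.3399
R=1: x+11/30x²=0 ⇒ x=−30/11=-2.7273; min R=1−1/(4·11/30)=0.3182>−1
Confirm numerically:
  x=-2.324: |R|=0.65636 <1
  x=-2.065: |R|=0.49855 <1
  x=-1.817: |R|=0.39355 <1
  x=-1.510: |R|=0.32604 <1
  x=-3.083: |R|=1.40213 >1
  x=-2.816: |R|=1.09161 >1
Interval (-2.7273, 0).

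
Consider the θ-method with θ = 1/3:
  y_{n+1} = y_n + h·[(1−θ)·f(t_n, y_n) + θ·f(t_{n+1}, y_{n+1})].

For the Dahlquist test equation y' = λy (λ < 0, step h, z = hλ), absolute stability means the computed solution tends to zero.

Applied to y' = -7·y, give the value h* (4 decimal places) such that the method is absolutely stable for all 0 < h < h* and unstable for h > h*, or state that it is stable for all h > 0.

Test eqn y'=λy, z=hλ:
  y_{n+1} = y_n + z·[2/3·y_n + 1/3·y_{n+1}] ⇒ (1 − 1/3z)y_{n+1} = (1 + 2/3z)y_n
  Hence R(z) = (1 + 2/3z)/(1 − 1/3z).

Boundary: |R(x)|=1, x<0.
x=-0.56: |R|=0.5281
R=−1: 1+2/3x = −1+1/3x ⇒ -1/3x=2 ⇒ x=2/(-1/3)=-6.0000
Confirm numerically:
  x=-5.126: |R|=0.89244 <1
  x=-4.022: |R|=0.71831 <1
  x=-3.256: |R|=0.56138 <1
  x=-6.194: |R|=1.02110 >1
  x=-6.146: |R|=1.01596 >1
  x=-6.095: |R|=1.01045 >1
Interval (-6.0000, 0).

(-6.0000,0); λ=-7 ⇒ h* = (6)/7 = 0.8571.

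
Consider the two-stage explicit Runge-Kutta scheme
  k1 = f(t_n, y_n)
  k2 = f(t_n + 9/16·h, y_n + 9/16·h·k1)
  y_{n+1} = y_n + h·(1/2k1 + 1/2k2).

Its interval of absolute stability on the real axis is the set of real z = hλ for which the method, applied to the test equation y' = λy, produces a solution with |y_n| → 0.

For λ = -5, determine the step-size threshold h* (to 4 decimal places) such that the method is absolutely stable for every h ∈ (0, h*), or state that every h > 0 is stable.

(-3.5556,0); λ=-5 ⇒ h* = (32/9)/5 = 0.7111.

With y'=λy (z=hλ):
  k1=λy_n ⇒ h·k1=z·y_n;  k2=λ(1+9/16z)y_n ⇒ h·k2=z(1+9/16z)y_n
  y_{n+1}/y_n = 1 + 1/2z + 1/2z(1+9/16z) = 1 + z + 9/32z²
  ⇒ R(z) = 1 + z + 9/32z².

Need |R(x)|<1, x<0.
x=-0.61: |R|=0.4947
R=1: x+9/32x²=0 ⇒ x=−32/9=-3.5556; min R=1−1/(4·9/32)=0.1111>−1
Confirm numerically:
  x=-2.147: |R|=0.14945 <1
  x=-1.945: |R|=0.11898 <1
  x=-1.630: |R|=0.11725 <1
  x=-1.513: |R|=0.13083 <1
  x=-3.759: |R|=1.21509 >1
  x=-3.721: |R|=1.17314 >1
  x=-3.698: |R|=1.14815 >1
So |R|<1 on (-3.5556, 0).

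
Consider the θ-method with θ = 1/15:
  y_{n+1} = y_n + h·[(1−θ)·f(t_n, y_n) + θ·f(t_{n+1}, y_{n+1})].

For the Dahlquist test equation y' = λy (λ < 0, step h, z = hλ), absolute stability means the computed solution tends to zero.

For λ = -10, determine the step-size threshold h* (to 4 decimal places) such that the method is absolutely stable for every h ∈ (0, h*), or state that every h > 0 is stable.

(-2.3077,0); λ=-10 ⇒ h* = (30/13)/10 = 0.2308.

On y'=λy, z=hλ:
  y_{n+1} = y_n + z·[14/15·y_n + 1/15·y_{n+1}] ⇒ (1 − 1/15z)y_{n+1} = (1 + 14/15z)y_n
  R(z) = (1 + 14/15z)/(1 − 1/15z).

Find x<0 with |R(x)|<1.
x=-0.77: |R|=0.2676
R=−1: 1+14/15x = −1+1/15x ⇒ -13/15x=2 ⇒ x=2/(-13/15)=-2.3077
Confirm numerically:
  x=-2.253: |R|=0.95879 <1
  x=-1.641: |R|=0.47918 <1
  x=-1.213: |R|=0.12225 <1
  x=-2.691: |R|=1.28167 >1
  x=-2.501: |R|=1.14359 >1
Stable set (-2.3077, 0).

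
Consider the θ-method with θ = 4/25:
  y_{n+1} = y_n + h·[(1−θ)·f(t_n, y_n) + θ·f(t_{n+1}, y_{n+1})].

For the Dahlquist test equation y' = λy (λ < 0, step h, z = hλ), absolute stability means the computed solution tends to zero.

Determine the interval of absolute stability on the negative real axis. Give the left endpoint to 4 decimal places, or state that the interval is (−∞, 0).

Test eqn y'=λy, z=hλ:
  y_{n+1} = y_n + z·[21/25·y_n + 4/25·y_{n+1}] ⇒ (1 − 4/25z)y_{n+1} = (1 + 21/25z)y_n
  ⇒ R(z) = (1 + 21/25z)/(1 − 4/25z).

Boundary: |R(x)|=1, x<0.
x=-1.53: |R|=0.2291
R=−1: 1+21/25x = −1+4/25x ⇒ -17/25x=2 ⇒ x=2/(-17/25)=-2.9412
Confirm numerically:
  x=-2.544: |R|=0.80805 <1
  x=-2.287: |R|=0.67433 <1
  x=-2.049: |R|=0.54311 <1
  x=-1.282: |R|=0.06379 <1
  x=-3.535: |R|=1.25792 >1
  x=-3.461: |R|=1.22750 >1
  x=-3.256: |R|=1.14075 >1
Stable set (-2.9412, 0).

(-2.9412, 0).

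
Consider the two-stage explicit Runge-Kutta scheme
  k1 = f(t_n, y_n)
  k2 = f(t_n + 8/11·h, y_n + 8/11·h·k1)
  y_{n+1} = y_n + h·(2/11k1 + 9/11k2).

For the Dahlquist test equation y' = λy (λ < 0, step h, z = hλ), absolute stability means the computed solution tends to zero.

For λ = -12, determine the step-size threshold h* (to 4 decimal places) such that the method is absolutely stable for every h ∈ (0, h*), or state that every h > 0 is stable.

(-1.6806,0); λ=-12 ⇒ h* = (121/72)/12 = 0.1400.

Set f=λy, z=hλ:
  k1=λy_n ⇒ h·k1=z·y_n;  k2=λ(1+8/11z)y_n ⇒ h·k2=z(1+8/11z)y_n
  y_{n+1}/y_n = 1 + 2/11z + 9/11z(1+8/11z) = 1 + z + 72/121z²
  ⇒ R(z) = 1 + z + 72/121z².

Need |R(x)|<1, x<0.
x=-1.75: |R|=1.0723
R=1: x+72/121x²=0 ⇒ x=−121/72=-1.6806; min R=1−1/(4·72/121)=0.5799>−1
Confirm numerically:
  x=-1.439: |R|=0.79316 <1
  x=-0.858: |R|=0.58005 <1
  x=-0.837: |R|=0.57987 <1
  x=-0.791: |R|=0.58131 <1
  x=-2.242: |R|=1.74901 >1
  x=-1.882: |R|=1.22559 >1
Stable set (-1.6806, 0).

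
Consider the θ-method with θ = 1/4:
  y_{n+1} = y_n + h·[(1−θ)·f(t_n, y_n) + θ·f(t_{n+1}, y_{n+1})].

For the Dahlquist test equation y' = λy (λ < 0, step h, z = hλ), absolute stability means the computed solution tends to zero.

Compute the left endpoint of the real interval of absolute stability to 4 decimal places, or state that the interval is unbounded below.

Set f=λy, z=hλ:
  y_{n+1} = y_n + z·[3/4·y_n + 1/4·y_{n+1}] ⇒ (1 − 1/4z)y_{n+1} = (1 + 3/4z)y_n
  Hence R(z) = (1 + 3/4z)/(1 − 1/4z).

Find x<0 with |R(x)|<1.
x=-1.08: |R|=0.1496
R=−1: 1+3/4x = −1+1/4x ⇒ -1/2x=2 ⇒ x=2/(-1/2)=-4.0000
Confirm numerically:
  x=-2.647: |R|=0.59290 <1
  x=-2.477: |R|=0.52972 <1
  x=-2.196: |R|=0.41769 <1
  x=-1.872: |R|=0.27520 <1
  x=-4.343: |R|=1.08222 >1
  x=-4.339: |R|=1.08130 >1
Stable set (-4.0000, 0).

left endpoint -4.0000.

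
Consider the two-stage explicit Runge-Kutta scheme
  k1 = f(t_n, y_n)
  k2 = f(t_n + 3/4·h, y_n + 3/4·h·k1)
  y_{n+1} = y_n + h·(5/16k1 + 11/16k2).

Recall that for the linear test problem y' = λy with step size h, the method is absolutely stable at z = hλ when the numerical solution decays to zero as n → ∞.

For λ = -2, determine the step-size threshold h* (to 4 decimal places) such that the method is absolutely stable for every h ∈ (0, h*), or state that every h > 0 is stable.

Test eqn y'=λy, z=hλ:
  k1=λy_n ⇒ h·k1=z·y_n;  k2=λ(1+3/4z)y_n ⇒ h·k2=z(1+3/4z)y_n
  y_{n+1}/y_n = 1 + 5/16z + 11/16z(1+3/4z) = 1 + z + 33/64z²
  so R(z) = 1 + z + 33/64z².

Solve |R(x)|<1 on ℝ⁻.
x=-0.67: |R|=0.5615
R=1: x+33/64x²=0 ⇒ x=−64/33=-1.9394; min R=1−1/(4·33/64)=0.5152>−1
Confirm numerically:
  x=-1.872: |R|=0.93495 <1
  x=-1.611: |R|=0.72721 <1
  x=-1.058: |R|=0.51917 <1
  x=-2.458: |R|=1.65728 >1
  x=-2.442: |R|=1.63286 >1
Interval (-1.9394, 0).

(-1.9394,0); λ=-2 ⇒ h* = (64/33)/2 = 0.9697.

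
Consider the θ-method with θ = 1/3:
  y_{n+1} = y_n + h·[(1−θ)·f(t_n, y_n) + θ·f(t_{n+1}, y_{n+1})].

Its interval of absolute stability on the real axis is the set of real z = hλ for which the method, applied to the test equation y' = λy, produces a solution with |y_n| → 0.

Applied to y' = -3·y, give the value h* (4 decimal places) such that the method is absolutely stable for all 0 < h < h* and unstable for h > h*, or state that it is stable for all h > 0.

On y'=λy, z=hλ:
  y_{n+1} = y_n + z·[2/3·y_n + 1/3·y_{n+1}] ⇒ (1 − 1/3z)y_{n+1} = (1 + 2/3z)y_n
  so R(z) = (1 + 2/3z)/(1 − 1/3z).

Boundary: |R(x)|=1, x<0.
x=-0.48: |R|=0.5862
R=−1: 1+2/3x = −1+1/3x ⇒ -1/3x=2 ⇒ x=2/(-1/3)=-6.0000
Confirm numerically:
  x=-4.758: |R|=0.83991 <1
  x=-4.171: |R|=0.74494 <1
  x=-3.706: |R|=0.65792 <1
  x=-6.584: |R|=1.06093 >1
  x=-6.292: |R|=1.03142 >1
  x=-6.260: |R|=1.02808 >1
Stable set (-6.0000, 0).

(-6.0000,0); λ=-3 ⇒ h* = (6)/3 = 2.0000.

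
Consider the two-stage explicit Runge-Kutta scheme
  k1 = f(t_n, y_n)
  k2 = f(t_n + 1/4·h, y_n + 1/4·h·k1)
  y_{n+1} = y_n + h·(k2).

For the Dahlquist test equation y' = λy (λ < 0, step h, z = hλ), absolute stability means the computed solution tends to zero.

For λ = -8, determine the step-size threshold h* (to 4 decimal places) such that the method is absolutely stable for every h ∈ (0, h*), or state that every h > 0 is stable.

Test eqn y'=λy, z=hλ:
  k1=λy_n ⇒ h·k1=z·y_n;  k2=λ(1+1/4z)y_n ⇒ h·k2=z(1+1/4z)y_n
  y_{n+1}/y_n = 1 + z(1+1/4z) = 1 + z + 1/4z²
  so R(z) = 1 + z + 1/4z².

Boundary: |R(x)|=1, x<0.
x=-0.6: |R|=0.4900
R=1: x+1/4x²=0 ⇒ x=−4=-4.0000; min R=1−1/(4·1/4)=0.0000>−1
Confirm numerically:
  x=-2.914: |R|=0.20885 <1
  x=-2.847: |R|=0.17935 <1
  x=-2.400: |R|=0.04000 <1
  x=-1.682: |R|=0.02528 <1
  x=-4.419: |R|=1.46289 >1
  x=-4.218: |R|=1.22988 >1
  x=-4.204: |R|=1.21440 >1
So |R|<1 on (-4.0000, 0).

(-4.0000,0); λ=-8 ⇒ h* = (4)/8 = 0.5000.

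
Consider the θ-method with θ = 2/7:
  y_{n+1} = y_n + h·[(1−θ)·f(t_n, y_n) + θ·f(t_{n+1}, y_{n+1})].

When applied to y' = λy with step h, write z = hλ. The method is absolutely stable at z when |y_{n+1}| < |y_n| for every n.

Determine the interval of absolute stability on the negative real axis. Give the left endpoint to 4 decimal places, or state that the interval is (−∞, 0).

On y'=λy, z=hλ:
  y_{n+1} = y_n + z·[5/7·y_n + 2/7·y_{n+1}] ⇒ (1 − 2/7z)y_{n+1} = (1 + 5/7z)y_n
  so R(z) = (1 + 5/7z)/(1 − 2/7z).

Solve |R(x)|<1 on ℝ⁻.
x=-0.85: |R|=0.3161
R=−1: 1+5/7x = −1+2/7x ⇒ -3/7x=2 ⇒ x=2/(-3/7)=-4.6667
Confirm numerically:
  x=-4.422: |R|=0.95367 <1
  x=-3.724: |R|=0.80426 <1
  x=-2.442: |R|=0.43840 <1
  x=-2.430: |R|=0.43423 <1
  x=-5.057: |R|=1.06842 >1
  x=-4.919: |R|=1.04496 >1
  x=-4.782: |R|=1.02089 >1
Interval (-4.6667, 0).

(-4.6667, 0).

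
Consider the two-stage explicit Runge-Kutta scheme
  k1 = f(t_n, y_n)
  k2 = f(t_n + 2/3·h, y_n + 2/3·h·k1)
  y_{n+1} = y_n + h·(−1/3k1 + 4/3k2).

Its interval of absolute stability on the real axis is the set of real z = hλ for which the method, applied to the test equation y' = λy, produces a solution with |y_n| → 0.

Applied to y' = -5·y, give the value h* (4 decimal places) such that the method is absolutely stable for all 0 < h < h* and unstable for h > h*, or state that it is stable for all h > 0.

(-1.1250,0); λ=-5 ⇒ h* = (9/8)/5 = 0.2250.

With y'=λy (z=hλ):
  k1=λy_n ⇒ h·k1=z·y_n;  k2=λ(1+2/3z)y_n ⇒ h·k2=z(1+2/3z)y_n
  y_{n+1}/y_n = 1 − 1/3z + 4/3z(1+2/3z) = 1 + z + 8/9z²
  Hence R(z) = 1 + z + 8/9z².

Need |R(x)|<1, x<0.
x=-0.75: |R|=0.7500
R=1: x+8/9x²=0 ⇒ x=−9/8=-1.1250; min R=1−1/(4·8/9)=0.7188>−1
Confirm numerically:
  x=-1.011: |R|=0.89755 <1
  x=-0.883: |R|=0.81006 <1
  x=-0.794: |R|=0.76639 <1
  x=-1.523: |R|=1.53880 >1
  x=-1.507: |R|=1.51171 >1
  x=-1.384: |R|=1.31863 >1
So |R|<1 on (-1.1250, 0).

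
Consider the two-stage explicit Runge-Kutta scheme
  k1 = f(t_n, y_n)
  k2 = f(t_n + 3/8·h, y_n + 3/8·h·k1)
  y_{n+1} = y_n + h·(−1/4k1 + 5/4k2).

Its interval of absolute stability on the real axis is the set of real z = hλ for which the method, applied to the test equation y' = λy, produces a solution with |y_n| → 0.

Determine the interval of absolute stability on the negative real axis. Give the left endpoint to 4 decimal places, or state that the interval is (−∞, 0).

(-2.1333, 0).

Test eqn y'=λy, z=hλ:
  k1=λy_n ⇒ h·k1=z·y_n;  k2=λ(1+3/8z)y_n ⇒ h·k2=z(1+3/8z)y_n
  y_{n+1}/y_n = 1 − 1/4z + 5/4z(1+3/8z) = 1 + z + 15/32z²
  ⇒ R(z) = 1 + z + 15/32z².

Need |R(x)|<1, x<0.
x=-0.71: |R|=0.5263
R=1: x+15/32x²=0 ⇒ x=−32/15=-2.1333; min R=1−1/(4·15/32)=0.4667>−1
Confirm numerically:
  x=-0.941: |R|=0.47407 <1
  x=-0.916: |R|=0.47731 <1
  x=-0.900: |R|=0.47969 <1
  x=-2.654: |R|=1.64774 >1
  x=-2.626: |R|=1.60644 >1
  x=-2.525: |R|=1.46357 >1
Interval (-2.1333, 0).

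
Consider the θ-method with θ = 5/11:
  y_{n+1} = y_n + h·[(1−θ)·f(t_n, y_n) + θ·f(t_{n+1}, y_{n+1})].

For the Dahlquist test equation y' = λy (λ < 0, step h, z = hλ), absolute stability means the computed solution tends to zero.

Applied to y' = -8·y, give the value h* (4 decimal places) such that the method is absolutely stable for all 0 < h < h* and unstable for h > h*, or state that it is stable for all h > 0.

With y'=λy (z=hλ):
  y_{n+1} = y_n + z·[6/11·y_n + 5/11·y_{n+1}] ⇒ (1 − 5/11z)y_{n+1} = (1 + 6/11z)y_n
  Hence R(z) = (1 + 6/11z)/(1 − 5/11z).

Boundary: |R(x)|=1, x<0.
x=-1.67: |R|=0.0506
R=−1: 1+6/11x = −1+5/11x ⇒ -1/11x=2 ⇒ x=2/(-1/11)=-22.0000
Confirm numerically:
  x=-16.821: |R|=0.94554 <1
  x=-12.493: |R|=0.87059 <1
  x=-11.611: |R|=0.84955 <1
  x=-22.456: |R|=1.00370 >1
  x=-22.429: |R|=1.00348 >1
  x=-22.390: |R|=1.00317 >1
Stable set (-22.0000, 0).

(-22.0000,0); λ=-8 ⇒ h* = (22)/8 = 2.7500.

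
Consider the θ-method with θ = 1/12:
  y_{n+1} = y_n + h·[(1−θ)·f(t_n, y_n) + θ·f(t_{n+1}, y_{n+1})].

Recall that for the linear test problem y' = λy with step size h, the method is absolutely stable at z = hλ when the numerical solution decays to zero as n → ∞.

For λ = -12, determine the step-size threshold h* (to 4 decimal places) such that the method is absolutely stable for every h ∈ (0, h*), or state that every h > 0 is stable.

On y'=λy, z=hλ:
  y_{n+1} = y_n + z·[11/12·y_n + 1/12·y_{n+1}] ⇒ (1 − 1/12z)y_{n+1} = (1 + 11/12z)y_n
  R(z) = (1 + 11/12z)/(1 − 1/12z).

Boundary: |R(x)|=1, x<0.
x=-0.59: |R|=0.4376
R=−1: 1+11/12x = −1+1/12x ⇒ -5/6x=2 ⇒ x=2/(-5/6)=-2.4000
Confirm numerically:
  x=-2.295: |R|=0.92655 <1
  x=-2.223: |R|=0.87555 <1
  x=-2.137: |R|=0.81396 <1
  x=-1.420: |R|=0.26975 <1
  x=-2.931: |R|=1.35564 >1
  x=-2.446: |R|=1.03184 >1
Interval (-2.4000, 0).

(-2.4000,0); λ=-12 ⇒ h* = (12/5)/12 = 0.2000.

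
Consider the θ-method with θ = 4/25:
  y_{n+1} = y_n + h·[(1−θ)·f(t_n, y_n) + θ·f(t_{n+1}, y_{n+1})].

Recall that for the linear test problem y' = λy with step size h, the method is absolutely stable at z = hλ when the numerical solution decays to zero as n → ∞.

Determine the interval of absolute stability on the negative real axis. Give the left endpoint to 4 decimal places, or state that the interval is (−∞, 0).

(-2.9412, 0).

Set f=λy, z=hλ:
  y_{n+1} = y_n + z·[21/25·y_n + 4/25·y_{n+1}] ⇒ (1 − 4/25z)y_{n+1} = (1 + 21/25z)y_n
  Hence R(z) = (1 + 21/25z)/(1 − 4/25z).

Solve |R(x)|<1 on ℝ⁻.
x=-0.78: |R|=0.3065
R=−1: 1+21/25x = −1+4/25x ⇒ -17/25x=2 ⇒ x=2/(-17/25)=-2.9412
Confirm numerically:
  x=-2.779: |R|=0.92366 <1
  x=-2.106: |R|=0.57522 <1
  x=-1.682: |R|=0.32533 <1
  x=-3.446: |R|=1.22128 >1
  x=-3.304: |R|=1.16140 >1
  x=-3.255: |R|=1.14032 >1
So |R|<1 on (-2.9412, 0).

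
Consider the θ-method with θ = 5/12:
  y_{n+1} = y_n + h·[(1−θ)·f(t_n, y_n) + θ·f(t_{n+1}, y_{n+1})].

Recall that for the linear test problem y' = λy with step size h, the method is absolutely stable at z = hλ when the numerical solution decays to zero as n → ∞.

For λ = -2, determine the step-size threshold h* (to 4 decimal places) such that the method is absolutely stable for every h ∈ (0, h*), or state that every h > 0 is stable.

Set f=λy, z=hλ:
  y_{n+1} = y_n + z·[7/12·y_n + 5/12·y_{n+1}] ⇒ (1 − 5/12z)y_{n+1} = (1 + 7/12z)y_n
  Hence R(z) = (1 + 7/12z)/(1 − 5/12z).

Find x<0 with |R(x)|<1.
x=-0.55: |R|=0.5525
R=−1: 1+7/12x = −1+5/12x ⇒ -1/6x=2 ⇒ x=2/(-1/6)=-12.0000
Confirm numerically:
  x=-11.631: |R|=0.98948 <1
  x=-7.541: |R|=0.82058 <1
  x=-6.445: |R|=0.74878 <1
  x=-6.258: |R|=0.73472 <1
  x=-12.298: |R|=1.00811 >1
  x=-12.194: |R|=1.00532 >1
  x=-12.165: |R|=1.00453 >1
Interval (-12.0000, 0).

(-12.0000,0); λ=-2 ⇒ h* = (12)/2 = 6.0000.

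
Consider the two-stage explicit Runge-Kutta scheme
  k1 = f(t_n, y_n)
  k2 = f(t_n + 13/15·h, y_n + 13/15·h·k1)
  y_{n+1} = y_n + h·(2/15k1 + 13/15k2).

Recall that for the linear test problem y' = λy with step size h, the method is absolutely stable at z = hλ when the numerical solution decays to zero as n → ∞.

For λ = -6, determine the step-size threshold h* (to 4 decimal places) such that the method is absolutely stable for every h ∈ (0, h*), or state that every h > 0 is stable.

(-1.3314,0); λ=-6 ⇒ h* = (225/169)/6 = 0.2219.

On y'=λy, z=hλ:
  k1=λy_n ⇒ h·k1=z·y_n;  k2=λ(1+13/15z)y_n ⇒ h·k2=z(1+13/15z)y_n
  y_{n+1}/y_n = 1 + 2/15z + 13/15z(1+13/15z) = 1 + z + 169/225z²
  Hence R(z) = 1 + z + 169/225z².

Need |R(x)|<1, x<0.
x=-1.34: |R|=1.0087
R=1: x+169/225x²=0 ⇒ x=−225/169=-1.3314; min R=1−1/(4·169/225)=0.6672>−1
Confirm numerically:
  x=-1.263: |R|=0.93515 <1
  x=-1.056: |R|=0.78159 <1
  x=-0.973: |R|=0.73810 <1
  x=-0.738: |R|=0.67109 <1
  x=-1.848: |R|=1.71712 >1
  x=-1.747: |R|=1.54540 >1
Stable set (-1.3314, 0).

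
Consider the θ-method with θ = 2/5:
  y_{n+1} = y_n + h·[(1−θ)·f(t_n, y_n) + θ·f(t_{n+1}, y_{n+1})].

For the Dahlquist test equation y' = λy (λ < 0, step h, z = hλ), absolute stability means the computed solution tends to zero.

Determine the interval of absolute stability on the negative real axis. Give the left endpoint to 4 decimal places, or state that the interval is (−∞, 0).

(-10.0000, 0).

On y'=λy, z=hλ:
  y_{n+1} = y_n + z·[3/5·y_n + 2/5·y_{n+1}] ⇒ (1 − 2/5z)y_{n+1} = (1 + 3/5z)y_n
  R(z) = (1 + 3/5z)/(1 − 2/5z).

Solve |R(x)|<1 on ℝ⁻.
x=-0.7: |R|=0.4531
R=−1: 1+3/5x = −1+2/5x ⇒ -1/5x=2 ⇒ x=2/(-1/5)=-10.0000
Confirm numerically:
  x=-8.024: |R|=0.90612 <1
  x=-7.421: |R|=0.87002 <1
  x=-4.802: |R|=0.64407 <1
  x=-10.564: |R|=1.02159 >1
  x=-10.490: |R|=1.01886 >1
  x=-10.021: |R|=1.00084 >1
Stable set (-10.0000, 0).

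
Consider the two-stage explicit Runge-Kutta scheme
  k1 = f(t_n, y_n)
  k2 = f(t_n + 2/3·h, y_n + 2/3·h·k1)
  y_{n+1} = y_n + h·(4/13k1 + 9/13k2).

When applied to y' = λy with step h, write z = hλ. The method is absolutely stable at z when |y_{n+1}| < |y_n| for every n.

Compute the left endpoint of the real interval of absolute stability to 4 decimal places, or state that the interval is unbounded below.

left endpoint -2.1667.

With y'=λy (z=hλ):
  k1=λy_n ⇒ h·k1=z·y_n;  k2=λ(1+2/3z)y_n ⇒ h·k2=z(1+2/3z)y_n
  y_{n+1}/y_n = 1 + 4/13z + 9/13z(1+2/3z) = 1 + z + 6/13z²
  R(z) = 1 + z + 6/13z².

Find x<0 with |R(x)|<1.
x=-0.42: |R|=0.6614
R=1: x+6/13x²=0 ⇒ x=−13/6=-2.1667; min R=1−1/(4·6/13)=0.4583>−1
Confirm numerically:
  x=-1.886: |R|=0.75569 <1
  x=-1.881: |R|=0.75200 <1
  x=-1.727: |R|=0.64955 <1
  x=-1.251: |R|=0.47131 <1
  x=-2.571: |R|=1.47979 >1
  x=-2.537: |R|=1.43363 >1
  x=-2.535: |R|=1.43095 >1
Stable set (-2.1667, 0).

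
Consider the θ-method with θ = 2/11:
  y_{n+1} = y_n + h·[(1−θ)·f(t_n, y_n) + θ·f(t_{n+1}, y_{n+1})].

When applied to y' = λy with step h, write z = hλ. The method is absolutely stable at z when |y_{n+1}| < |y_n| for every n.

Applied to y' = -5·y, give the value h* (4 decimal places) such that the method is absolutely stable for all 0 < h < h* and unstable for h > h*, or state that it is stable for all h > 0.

(-3.1429,0); λ=-5 ⇒ h* = (22/7)/5 = 0.6286.

Set f=λy, z=hλ:
  y_{n+1} = y_n + z·[9/11·y_n + 2/11·y_{n+1}] ⇒ (1 − 2/11z)y_{n+1} = (1 + 9/11z)y_n
  ⇒ R(z) = (1 + 9/11z)/(1 − 2/11z).

Find x<0 with |R(x)|<1.
x=-0.73: |R|=0.3555
R=−1: 1+9/11x = −1+2/11x ⇒ -7/11x=2 ⇒ x=2/(-7/11)=-3.1429
Confirm numerically:
  x=-3.106: |R|=0.98501 <1
  x=-2.696: |R|=0.80918 <1
  x=-2.429: |R|=0.68489 <1
  x=-2.327: |R|=0.63517 <1
  x=-3.683: |R|=1.20587 >1
  x=-3.236: |R|=1.03732 >1
Interval (-3.1429, 0).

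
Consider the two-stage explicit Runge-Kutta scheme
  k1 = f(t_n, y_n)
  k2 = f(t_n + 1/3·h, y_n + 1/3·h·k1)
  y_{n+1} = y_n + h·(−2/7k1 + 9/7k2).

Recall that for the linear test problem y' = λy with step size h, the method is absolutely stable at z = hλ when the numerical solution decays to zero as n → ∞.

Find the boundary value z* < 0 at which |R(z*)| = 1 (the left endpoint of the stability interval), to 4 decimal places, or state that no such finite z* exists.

left endpoint -2.3333.

With y'=λy (z=hλ):
  k1=λy_n ⇒ h·k1=z·y_n;  k2=λ(1+1/3z)y_n ⇒ h·k2=z(1+1/3z)y_n
  y_{n+1}/y_n = 1 − 2/7z + 9/7z(1+1/3z) = 1 + z + 3/7z²
  R(z) = 1 + z + 3/7z².

Need |R(x)|<1, x<0.
x=-1.29: |R|=0.4232
R=1: x+3/7x²=0 ⇒ x=−7/3=-2.3333; min R=1−1/(4·3/7)=0.4167>−1
Confirm numerically:
  x=-1.451: |R|=0.45131 <1
  x=-1.357: |R|=0.43219 <1
  x=-1.124: |R|=0.41745 <1
  x=-1.036: |R|=0.42398 <1
  x=-2.732: |R|=1.46678 >1
  x=-2.708: |R|=1.43483 >1
Stable set (-2.3333, 0).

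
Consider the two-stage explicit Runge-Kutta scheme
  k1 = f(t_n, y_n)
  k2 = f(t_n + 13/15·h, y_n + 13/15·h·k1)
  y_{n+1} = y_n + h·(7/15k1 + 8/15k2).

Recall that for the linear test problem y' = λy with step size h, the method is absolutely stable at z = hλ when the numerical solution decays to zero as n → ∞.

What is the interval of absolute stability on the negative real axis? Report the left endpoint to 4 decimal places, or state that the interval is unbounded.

On y'=λy, z=hλ:
  k1=λy_n ⇒ h·k1=z·y_n;  k2=λ(1+13/15z)y_n ⇒ h·k2=z(1+13/15z)y_n
  y_{n+1}/y_n = 1 + 7/15z + 8/15z(1+13/15z) = 1 + z + 104/225z²
  R(z) = 1 + z + 104/225z².

Find x<0 with |R(x)|<1.
x=-1.16: |R|=0.4620
R=1: x+104/225x²=0 ⇒ x=−225/104=-2.1635; min R=1−1/(4·104/225)=0.4591>−1
Confirm numerically:
  x=-2.113: |R|=0.95072 <1
  x=-1.671: |R|=0.61964 <1
  x=-1.021: |R|=0.46084 <1
  x=-2.705: |R|=1.67709 >1
  x=-2.497: |R|=1.38496 >1
  x=-2.212: |R|=1.04963 >1
Interval (-2.1635, 0).

z∈(-2.1635,0).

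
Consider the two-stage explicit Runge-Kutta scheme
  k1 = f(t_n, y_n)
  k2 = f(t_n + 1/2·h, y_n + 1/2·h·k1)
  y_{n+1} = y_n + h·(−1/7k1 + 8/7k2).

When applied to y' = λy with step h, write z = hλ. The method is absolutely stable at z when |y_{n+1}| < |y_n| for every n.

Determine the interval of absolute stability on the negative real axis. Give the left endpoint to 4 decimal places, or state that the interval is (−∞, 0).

Test eqn y'=λy, z=hλ:
  k1=λy_n ⇒ h·k1=z·y_n;  k2=λ(1+1/2z)y_n ⇒ h·k2=z(1+1/2z)y_n
  y_{n+1}/y_n = 1 − 1/7z + 8/7z(1+1/2z) = 1 + z + 4/7z²
  Hence R(z) = 1 + z + 4/7z².

Boundary: |R(x)|=1, x<0.
x=-0.59: |R|=0.6089
R=1: x+4/7x²=0 ⇒ x=−7/4=-1.7500; min R=1−1/(4·4/7)=0.5625>−1
Confirm numerically:
  x=-1.433: |R|=0.74042 <1
  x=-0.951: |R|=0.56580 <1
  x=-0.792: |R|=0.56644 <1
  x=-2.223: |R|=1.60085 >1
  x=-2.195: |R|=1.55816 >1
  x=-1.978: |R|=1.25771 >1
Interval (-1.7500, 0).

z∈(-1.7500,0).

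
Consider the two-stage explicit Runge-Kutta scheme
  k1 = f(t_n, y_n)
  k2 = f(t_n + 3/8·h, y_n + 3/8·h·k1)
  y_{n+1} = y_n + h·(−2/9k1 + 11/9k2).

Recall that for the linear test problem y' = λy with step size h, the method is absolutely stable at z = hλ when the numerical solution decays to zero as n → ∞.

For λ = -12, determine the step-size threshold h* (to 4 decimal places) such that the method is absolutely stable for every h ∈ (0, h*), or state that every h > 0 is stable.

(-2.1818,0); λ=-12 ⇒ h* = (24/11)/12 = 0.1818.

Test eqn y'=λy, z=hλ:
  k1=λy_n ⇒ h·k1=z·y_n;  k2=λ(1+3/8z)y_n ⇒ h·k2=z(1+3/8z)y_n
  y_{n+1}/y_n = 1 − 2/9z + 11/9z(1+3/8z) = 1 + z + 11/24z²
  Hence R(z) = 1 + z + 11/24z².

Solve |R(x)|<1 on ℝ⁻.
x=-0.44: |R|=0.6487
R=1: x+11/24x²=0 ⇒ x=−24/11=-2.1818; min R=1−1/(4·11/24)=0.4545>−1
Confirm numerically:
  x=-1.825: |R|=0.70154 <1
  x=-1.413: |R|=0.50209 <1
  x=-1.322: |R|=0.47902 <1
  x=-1.002: |R|=0.45817 <1
  x=-2.676: |R|=1.60611 >1
  x=-2.609: |R|=1.51082 >1
  x=-2.345: |R|=1.17539 >1
Stable set (-2.1818, 0).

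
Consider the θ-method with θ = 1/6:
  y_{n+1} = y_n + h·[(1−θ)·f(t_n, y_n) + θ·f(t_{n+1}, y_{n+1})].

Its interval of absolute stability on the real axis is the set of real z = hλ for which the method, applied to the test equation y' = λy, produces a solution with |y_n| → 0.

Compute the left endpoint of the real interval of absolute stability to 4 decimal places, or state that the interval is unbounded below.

left endpoint -3.0000.

With y'=λy (z=hλ):
  y_{n+1} = y_n + z·[5/6·y_n + 1/6·y_{n+1}] ⇒ (1 − 1/6z)y_{n+1} = (1 + 5/6z)y_n
  so R(z) = (1 + 5/6z)/(1 − 1/6z).

Solve |R(x)|<1 on ℝ⁻.
x=-1.69: |R|=0.3186
R=−1: 1+5/6x = −1+1/6x ⇒ -2/3x=2 ⇒ x=2/(-2/3)=-3.0000
Confirm numerically:
  x=-2.836: |R|=0.92576 <1
  x=-2.717: |R|=0.87014 <1
  x=-2.643: |R|=0.83478 <1
  x=-2.211: |R|=0.61564 <1
  x=-3.283: |R|=1.12194 >1
  x=-3.203: |R|=1.08823 >1
So |R|<1 on (-3.0000, 0).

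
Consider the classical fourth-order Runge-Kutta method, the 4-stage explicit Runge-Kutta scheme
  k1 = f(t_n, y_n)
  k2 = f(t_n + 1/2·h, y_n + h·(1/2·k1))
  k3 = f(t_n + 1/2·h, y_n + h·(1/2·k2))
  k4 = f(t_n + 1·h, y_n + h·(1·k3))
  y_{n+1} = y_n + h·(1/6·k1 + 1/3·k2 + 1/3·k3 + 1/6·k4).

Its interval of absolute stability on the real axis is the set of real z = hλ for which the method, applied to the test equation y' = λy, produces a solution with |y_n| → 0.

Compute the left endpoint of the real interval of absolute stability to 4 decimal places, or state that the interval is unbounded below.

z* = -2.7853.

On y'=λy, z=hλ:
  order 4, 4-stage ⇒ R(z)=1+z+z^2/2+z^3/6+z^4/24
  (e.g. R(-0.54)=0.58310, |R|=0.58310)

Need |R(x)|<1, x<0.
x=-0.54: |R|=0.5831
|R(-1.88)|=0.3003 |R(-1.79)|=0.2839 |R(-1.02)|=0.3684
Bisect:
  x_lo=-3.6168 |R|=3.1684  x_hi=-0.1926 |R|=0.8248
  mid=-1.90470 |R|=0.30597 →hi
  mid=-2.76076 |R|=0.96363 →hi
  mid=-3.18878 |R|=1.79941 →lo
  mid=-2.97477 |R|=1.32533 →lo
  mid=-2.86776 |R|=1.13162 →lo
  mid=-2.81426 |R|=1.04456 →lo
  mid=-2.78751 |R|=1.00334 →lo
  ...
  [-2.78542,-2.78521] ⇒ x*=-2.7853
Interval (-2.7853, 0).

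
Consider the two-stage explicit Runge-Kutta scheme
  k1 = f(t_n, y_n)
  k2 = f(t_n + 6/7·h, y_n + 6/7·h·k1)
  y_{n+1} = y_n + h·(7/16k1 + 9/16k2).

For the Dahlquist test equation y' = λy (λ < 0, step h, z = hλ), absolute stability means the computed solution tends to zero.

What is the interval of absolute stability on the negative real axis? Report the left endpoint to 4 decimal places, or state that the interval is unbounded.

Set f=λy, z=hλ:
  k1=λy_n ⇒ h·k1=z·y_n;  k2=λ(1+6/7z)y_n ⇒ h·k2=z(1+6/7z)y_n
  y_{n+1}/y_n = 1 + 7/16z + 9/16z(1+6/7z) = 1 + z + 27/56z²
  ⇒ R(z) = 1 + z + 27/56z².

Need |R(x)|<1, x<0.
x=-1.35: |R|=0.5287
R=1: x+27/56x²=0 ⇒ x=−56/27=-2.0741; min R=1−1/(4·27/56)=0.4815>−1
Confirm numerically:
  x=-1.657: |R|=0.66680 <1
  x=-1.398: |R|=0.54430 <1
  x=-1.212: |R|=0.49624 <1
  x=-0.921: |R|=0.48797 <1
  x=-2.526: |R|=1.55040 >1
  x=-2.360: |R|=1.32534 >1
  x=-2.156: |R|=1.08516 >1
Stable set (-2.0741, 0).

(-2.0741, 0).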